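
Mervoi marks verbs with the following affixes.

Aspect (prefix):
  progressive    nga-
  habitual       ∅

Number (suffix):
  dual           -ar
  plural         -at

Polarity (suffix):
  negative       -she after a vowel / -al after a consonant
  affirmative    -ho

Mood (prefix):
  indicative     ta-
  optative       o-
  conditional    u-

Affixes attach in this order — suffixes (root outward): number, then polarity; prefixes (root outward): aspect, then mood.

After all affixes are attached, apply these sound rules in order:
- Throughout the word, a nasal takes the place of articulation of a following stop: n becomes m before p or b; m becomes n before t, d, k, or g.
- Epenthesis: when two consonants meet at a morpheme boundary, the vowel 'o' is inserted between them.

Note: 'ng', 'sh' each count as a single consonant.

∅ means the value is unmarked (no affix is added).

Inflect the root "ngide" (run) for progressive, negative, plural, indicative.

tangangideatal

Attach aspect progressive nga- → ngangide.
Attach number plural -at → ngangideat.
Attach mood indicative ta- → tangangideat.
Attach polarity negative -al (after consonant 't') → tangangideatal.
Nasal assimilation: no change.
Epenthesis: no change.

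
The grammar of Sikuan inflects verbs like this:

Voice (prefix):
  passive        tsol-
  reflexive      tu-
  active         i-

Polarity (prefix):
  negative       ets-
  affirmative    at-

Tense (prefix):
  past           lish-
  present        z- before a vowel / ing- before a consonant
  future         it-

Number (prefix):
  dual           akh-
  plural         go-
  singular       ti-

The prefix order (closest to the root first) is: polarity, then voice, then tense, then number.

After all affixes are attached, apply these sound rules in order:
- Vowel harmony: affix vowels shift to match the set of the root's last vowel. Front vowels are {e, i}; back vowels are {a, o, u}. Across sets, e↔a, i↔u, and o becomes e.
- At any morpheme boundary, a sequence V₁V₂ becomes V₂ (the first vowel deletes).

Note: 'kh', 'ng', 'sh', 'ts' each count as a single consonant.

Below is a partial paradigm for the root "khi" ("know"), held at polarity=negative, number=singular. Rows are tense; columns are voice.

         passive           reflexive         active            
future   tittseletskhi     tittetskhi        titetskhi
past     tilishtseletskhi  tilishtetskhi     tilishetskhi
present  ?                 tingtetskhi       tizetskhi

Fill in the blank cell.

Attach polarity negative ets- → etskhi.
Attach voice passive tsol- → tsoletskhi.
Attach tense present ing- (before consonant 'ts') → ingtsoletskhi.
Attach number singular ti- → tiingtsoletskhi.
Apply vowel harmony: tiingtsoletskhi → tiingtseletskhi.
Apply vowel deletion: tiingtseletskhi → tingtseletskhi.

tingtseletskhi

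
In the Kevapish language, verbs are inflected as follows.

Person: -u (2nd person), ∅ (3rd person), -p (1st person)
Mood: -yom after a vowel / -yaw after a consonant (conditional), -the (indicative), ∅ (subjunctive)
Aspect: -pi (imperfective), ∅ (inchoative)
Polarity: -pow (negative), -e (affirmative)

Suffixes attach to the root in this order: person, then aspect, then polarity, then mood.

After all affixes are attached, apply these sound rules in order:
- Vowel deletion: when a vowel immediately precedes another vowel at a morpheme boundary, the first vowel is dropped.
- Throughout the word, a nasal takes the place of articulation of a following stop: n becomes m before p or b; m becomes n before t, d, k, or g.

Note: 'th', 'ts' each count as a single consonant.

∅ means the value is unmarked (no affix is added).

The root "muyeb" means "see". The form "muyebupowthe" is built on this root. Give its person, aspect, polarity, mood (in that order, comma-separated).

Segment: muyeb-u-pow-the.
person: -u → 2nd person.
aspect: ∅ → inchoative.
polarity: -pow → negative.
mood: -the → indicative.

2nd person, inchoative, negative, indicative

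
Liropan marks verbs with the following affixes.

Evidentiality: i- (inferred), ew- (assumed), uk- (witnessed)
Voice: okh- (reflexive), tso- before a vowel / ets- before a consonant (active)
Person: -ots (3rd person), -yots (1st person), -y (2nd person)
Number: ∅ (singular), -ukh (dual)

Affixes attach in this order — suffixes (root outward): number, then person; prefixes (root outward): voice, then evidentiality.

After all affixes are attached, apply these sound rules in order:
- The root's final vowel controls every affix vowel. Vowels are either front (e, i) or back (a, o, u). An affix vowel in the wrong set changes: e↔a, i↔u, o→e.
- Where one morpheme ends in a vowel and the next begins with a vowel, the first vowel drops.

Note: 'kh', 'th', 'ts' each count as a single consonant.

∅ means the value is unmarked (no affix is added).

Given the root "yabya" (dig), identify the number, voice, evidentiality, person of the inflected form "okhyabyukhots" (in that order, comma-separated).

dual, reflexive, inferred, 3rd person

Segment: i-okh-yabya-ukh-ots.
number: -ukh → dual.
voice: okh- → reflexive.
evidentiality: i- → inferred.
person: -ots → 3rd person.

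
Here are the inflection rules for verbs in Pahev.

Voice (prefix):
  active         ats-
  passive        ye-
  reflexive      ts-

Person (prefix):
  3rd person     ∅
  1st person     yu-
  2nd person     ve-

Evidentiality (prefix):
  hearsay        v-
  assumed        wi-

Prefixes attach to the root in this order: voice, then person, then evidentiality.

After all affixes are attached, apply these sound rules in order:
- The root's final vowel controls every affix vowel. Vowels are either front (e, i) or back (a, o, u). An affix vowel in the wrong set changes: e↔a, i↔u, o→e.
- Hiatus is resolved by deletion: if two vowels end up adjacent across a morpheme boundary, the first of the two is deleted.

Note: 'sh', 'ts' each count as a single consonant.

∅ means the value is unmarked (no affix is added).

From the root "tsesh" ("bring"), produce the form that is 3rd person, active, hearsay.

Attach voice active ats- → atstsesh.
person = 3rd person: zero marking, form stays atstsesh.
Attach evidentiality hearsay v- → vatstsesh.
Apply vowel harmony: vatstsesh → vetstsesh.
Vowel deletion: no change.

vetstsesh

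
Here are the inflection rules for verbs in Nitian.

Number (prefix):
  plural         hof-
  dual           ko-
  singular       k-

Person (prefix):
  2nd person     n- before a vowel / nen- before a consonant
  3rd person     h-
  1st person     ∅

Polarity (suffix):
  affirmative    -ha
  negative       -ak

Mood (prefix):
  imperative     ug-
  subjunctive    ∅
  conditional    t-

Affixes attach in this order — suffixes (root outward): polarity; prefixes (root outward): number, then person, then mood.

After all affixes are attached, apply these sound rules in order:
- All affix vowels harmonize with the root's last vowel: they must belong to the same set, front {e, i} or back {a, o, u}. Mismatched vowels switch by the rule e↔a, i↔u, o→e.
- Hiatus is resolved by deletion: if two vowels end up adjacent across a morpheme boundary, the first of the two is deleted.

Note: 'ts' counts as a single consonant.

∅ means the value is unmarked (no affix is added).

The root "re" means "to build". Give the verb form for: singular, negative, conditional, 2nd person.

Attach polarity negative -ak → reak.
Attach number singular k- → kreak.
Attach person 2nd person nen- (before consonant 'k') → nenkreak.
Attach mood conditional t- → tnenkreak.
Apply vowel harmony: tnenkreak → tnenkreek.
Apply vowel deletion: tnenkreek → tnenkrek.

tnenkrek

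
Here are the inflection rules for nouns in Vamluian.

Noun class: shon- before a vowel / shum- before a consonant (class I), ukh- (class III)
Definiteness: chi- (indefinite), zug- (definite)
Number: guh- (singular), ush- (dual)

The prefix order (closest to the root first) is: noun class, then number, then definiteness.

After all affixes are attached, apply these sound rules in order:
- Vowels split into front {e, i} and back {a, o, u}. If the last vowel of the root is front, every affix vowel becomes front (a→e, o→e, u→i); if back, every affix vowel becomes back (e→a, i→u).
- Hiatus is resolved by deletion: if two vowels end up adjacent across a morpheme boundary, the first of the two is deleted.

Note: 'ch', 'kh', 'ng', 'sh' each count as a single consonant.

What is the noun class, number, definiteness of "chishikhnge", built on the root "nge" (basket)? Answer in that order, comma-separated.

class III, dual, indefinite

Segment: chi-ush-ukh-nge.
noun class: ukh- → class III.
number: ush- → dual.
definiteness: chi- → indefinite.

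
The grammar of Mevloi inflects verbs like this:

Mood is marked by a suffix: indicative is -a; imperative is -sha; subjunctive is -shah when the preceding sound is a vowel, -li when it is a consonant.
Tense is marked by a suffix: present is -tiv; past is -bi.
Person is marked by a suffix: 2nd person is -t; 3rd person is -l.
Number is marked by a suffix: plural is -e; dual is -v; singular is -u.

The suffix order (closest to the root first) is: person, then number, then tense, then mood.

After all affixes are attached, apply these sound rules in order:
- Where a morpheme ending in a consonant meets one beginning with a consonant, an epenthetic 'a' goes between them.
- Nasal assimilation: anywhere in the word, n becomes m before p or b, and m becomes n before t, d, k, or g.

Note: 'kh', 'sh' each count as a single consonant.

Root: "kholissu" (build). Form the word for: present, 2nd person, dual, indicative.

Attach person 2nd person -t → kholissut.
Attach number dual -v → kholissutv.
Attach tense present -tiv → kholissutvtiv.
Attach mood indicative -a → kholissutvtiva.
Apply epenthesis: kholissutvtiva → kholissutavativa.
Nasal assimilation: no change.

kholissutavativa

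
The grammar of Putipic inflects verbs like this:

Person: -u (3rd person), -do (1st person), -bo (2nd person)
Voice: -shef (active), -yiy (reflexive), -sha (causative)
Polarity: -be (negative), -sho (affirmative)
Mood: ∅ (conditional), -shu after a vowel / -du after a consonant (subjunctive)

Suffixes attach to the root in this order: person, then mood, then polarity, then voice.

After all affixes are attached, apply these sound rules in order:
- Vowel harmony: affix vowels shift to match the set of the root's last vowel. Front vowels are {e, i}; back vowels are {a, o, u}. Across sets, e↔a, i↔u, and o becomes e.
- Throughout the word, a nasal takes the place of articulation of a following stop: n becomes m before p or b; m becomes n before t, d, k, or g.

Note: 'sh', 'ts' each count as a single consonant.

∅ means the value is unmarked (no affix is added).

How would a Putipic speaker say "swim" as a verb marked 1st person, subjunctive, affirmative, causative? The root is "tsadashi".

Attach person 1st person -do → tsadashido.
Attach mood subjunctive -shu (after vowel 'o') → tsadashidoshu.
Attach polarity affirmative -sho → tsadashidoshusho.
Attach voice causative -sha → tsadashidoshushosha.
Apply vowel harmony: tsadashidoshushosha → tsadashideshisheshe.
Nasal assimilation: no change.

tsadashideshisheshe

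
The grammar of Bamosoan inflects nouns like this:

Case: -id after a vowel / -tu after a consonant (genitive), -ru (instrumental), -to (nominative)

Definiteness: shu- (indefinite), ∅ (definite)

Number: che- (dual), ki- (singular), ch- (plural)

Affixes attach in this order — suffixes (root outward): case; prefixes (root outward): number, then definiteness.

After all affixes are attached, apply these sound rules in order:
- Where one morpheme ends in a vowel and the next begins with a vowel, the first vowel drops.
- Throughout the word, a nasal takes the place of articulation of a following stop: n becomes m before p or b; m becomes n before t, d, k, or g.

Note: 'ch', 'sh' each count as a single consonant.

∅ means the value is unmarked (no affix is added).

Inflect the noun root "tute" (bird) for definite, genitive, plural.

Attach case genitive -id (after vowel 'e') → tuteid.
Attach number plural ch- → chtuteid.
definiteness = definite: zero marking, form stays chtuteid.
Apply vowel deletion: chtuteid → chtutid.
Nasal assimilation: no change.

chtutid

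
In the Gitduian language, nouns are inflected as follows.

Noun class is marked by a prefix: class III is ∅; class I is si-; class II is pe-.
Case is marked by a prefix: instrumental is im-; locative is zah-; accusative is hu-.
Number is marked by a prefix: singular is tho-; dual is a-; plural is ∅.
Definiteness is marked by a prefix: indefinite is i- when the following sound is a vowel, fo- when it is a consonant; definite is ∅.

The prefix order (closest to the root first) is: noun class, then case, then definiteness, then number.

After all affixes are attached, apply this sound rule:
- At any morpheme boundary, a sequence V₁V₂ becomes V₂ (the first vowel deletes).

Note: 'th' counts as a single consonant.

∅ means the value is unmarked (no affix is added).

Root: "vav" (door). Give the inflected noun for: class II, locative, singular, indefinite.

thofozahpevav

Attach noun class class II pe- → pevav.
Attach case locative zah- → zahpevav.
Attach definiteness indefinite fo- (before consonant 'z') → fozahpevav.
Attach number singular tho- → thofozahpevav.
Vowel deletion: no change.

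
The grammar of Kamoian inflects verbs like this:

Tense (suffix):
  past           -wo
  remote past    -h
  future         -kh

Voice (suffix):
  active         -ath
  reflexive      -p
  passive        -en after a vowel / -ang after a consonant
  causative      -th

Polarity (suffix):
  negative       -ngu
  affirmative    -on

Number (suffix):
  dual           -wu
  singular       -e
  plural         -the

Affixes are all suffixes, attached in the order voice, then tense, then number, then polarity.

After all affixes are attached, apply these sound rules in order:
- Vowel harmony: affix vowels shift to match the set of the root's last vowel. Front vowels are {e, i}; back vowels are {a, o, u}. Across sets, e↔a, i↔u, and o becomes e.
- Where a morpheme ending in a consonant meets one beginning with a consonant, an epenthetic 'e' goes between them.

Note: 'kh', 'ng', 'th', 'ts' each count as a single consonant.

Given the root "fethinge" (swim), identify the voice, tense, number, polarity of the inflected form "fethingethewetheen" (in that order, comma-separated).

Segment: fethinge-th-wo-the-on.
voice: -th → causative.
tense: -wo → past.
number: -the → plural.
polarity: -on → affirmative.

causative, past, plural, affirmative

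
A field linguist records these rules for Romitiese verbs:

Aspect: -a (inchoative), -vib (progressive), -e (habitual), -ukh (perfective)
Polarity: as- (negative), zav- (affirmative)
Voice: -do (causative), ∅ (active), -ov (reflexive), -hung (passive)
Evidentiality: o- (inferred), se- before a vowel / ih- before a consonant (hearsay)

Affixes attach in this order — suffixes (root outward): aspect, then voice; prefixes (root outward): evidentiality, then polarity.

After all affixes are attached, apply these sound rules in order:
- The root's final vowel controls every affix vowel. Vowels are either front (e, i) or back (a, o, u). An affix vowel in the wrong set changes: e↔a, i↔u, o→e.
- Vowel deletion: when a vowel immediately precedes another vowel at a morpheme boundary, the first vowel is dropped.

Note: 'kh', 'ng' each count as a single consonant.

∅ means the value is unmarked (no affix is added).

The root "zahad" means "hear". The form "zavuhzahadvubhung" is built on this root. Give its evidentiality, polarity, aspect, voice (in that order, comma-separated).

Segment: zav-ih-zahad-vib-hung.
evidentiality: se/ih- → hearsay.
polarity: zav- → affirmative.
aspect: -vib → progressive.
voice: -hung → passive.

hearsay, affirmative, progressive, passive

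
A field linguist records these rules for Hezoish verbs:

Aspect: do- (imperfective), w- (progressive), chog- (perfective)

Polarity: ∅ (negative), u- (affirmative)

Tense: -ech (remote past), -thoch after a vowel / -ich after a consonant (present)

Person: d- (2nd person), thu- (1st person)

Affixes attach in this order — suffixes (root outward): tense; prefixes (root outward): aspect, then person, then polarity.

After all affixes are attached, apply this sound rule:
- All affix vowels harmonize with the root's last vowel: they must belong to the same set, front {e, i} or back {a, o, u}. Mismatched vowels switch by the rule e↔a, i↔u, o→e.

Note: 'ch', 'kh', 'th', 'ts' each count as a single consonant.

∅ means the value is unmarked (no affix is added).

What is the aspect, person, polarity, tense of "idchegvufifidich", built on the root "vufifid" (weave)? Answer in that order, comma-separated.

Segment: u-d-chog-vufifid-ich.
aspect: chog- → perfective.
person: d- → 2nd person.
polarity: u- → affirmative.
tense: -thoch/ich → present.

perfective, 2nd person, affirmative, present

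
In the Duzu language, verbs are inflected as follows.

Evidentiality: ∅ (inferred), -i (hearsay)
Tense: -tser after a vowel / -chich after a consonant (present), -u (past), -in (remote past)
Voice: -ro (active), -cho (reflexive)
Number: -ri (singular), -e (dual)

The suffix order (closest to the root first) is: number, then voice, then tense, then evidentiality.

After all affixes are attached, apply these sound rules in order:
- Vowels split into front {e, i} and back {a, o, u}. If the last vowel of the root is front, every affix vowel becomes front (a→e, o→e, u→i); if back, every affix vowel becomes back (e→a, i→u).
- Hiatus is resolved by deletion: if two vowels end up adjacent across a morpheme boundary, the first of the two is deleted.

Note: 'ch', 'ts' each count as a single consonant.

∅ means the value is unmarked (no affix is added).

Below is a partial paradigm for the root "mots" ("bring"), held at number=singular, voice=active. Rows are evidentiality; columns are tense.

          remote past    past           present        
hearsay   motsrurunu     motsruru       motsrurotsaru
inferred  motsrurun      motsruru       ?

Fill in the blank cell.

motsrurotsar

Attach number singular -ri → motsri.
Attach voice active -ro → motsriro.
Attach tense present -tser (after vowel 'o') → motsrirotser.
evidentiality = inferred: zero marking, form stays motsrirotser.
Apply vowel harmony: motsrirotser → motsrurotsar.
Vowel deletion: no change.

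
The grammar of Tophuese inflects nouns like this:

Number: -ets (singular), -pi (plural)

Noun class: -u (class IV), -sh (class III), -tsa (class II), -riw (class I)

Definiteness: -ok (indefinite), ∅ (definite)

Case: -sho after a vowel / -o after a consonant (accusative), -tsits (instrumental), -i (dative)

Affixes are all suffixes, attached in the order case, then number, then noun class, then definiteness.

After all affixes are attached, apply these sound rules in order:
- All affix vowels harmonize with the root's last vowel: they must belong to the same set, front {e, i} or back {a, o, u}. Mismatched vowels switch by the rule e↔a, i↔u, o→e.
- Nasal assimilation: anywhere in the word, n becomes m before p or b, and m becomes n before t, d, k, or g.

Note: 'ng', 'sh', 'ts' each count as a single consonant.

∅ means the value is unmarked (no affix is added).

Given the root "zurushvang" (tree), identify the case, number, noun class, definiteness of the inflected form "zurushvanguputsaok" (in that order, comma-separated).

dative, plural, class II, indefinite

Segment: zurushvang-i-pi-tsa-ok.
case: -i → dative.
number: -pi → plural.
noun class: -tsa → class II.
definiteness: -ok → indefinite.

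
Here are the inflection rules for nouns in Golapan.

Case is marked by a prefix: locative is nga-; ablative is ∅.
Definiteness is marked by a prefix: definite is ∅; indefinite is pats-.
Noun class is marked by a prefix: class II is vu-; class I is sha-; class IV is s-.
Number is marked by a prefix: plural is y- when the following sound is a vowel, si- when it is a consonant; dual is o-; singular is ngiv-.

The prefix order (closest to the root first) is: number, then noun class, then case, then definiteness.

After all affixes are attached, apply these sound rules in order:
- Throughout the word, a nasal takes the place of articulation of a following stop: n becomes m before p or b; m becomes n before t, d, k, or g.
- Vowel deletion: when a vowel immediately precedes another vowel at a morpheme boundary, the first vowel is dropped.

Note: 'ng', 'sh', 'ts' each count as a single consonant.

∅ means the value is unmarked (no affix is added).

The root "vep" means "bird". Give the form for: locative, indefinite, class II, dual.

Attach number dual o- → ovep.
Attach noun class class II vu- → vuovep.
Attach case locative nga- → ngavuovep.
Attach definiteness indefinite pats- → patsngavuovep.
Nasal assimilation: no change.
Apply vowel deletion: patsngavuovep → patsngavovep.

patsngavovep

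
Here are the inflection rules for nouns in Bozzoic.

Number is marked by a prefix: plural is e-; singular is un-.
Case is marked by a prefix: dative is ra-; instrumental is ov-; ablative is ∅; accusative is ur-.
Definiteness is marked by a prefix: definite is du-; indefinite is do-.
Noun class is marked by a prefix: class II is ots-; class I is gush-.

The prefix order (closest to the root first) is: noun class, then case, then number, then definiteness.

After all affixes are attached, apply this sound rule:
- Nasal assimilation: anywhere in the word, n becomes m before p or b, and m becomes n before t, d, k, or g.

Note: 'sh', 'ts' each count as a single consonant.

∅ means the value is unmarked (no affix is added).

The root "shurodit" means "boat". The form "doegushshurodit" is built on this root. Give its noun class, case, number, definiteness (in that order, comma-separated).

class I, ablative, plural, indefinite

Segment: do-e-gush-shurodit.
noun class: gush- → class I.
case: ∅ → ablative.
number: e- → plural.
definiteness: do- → indefinite.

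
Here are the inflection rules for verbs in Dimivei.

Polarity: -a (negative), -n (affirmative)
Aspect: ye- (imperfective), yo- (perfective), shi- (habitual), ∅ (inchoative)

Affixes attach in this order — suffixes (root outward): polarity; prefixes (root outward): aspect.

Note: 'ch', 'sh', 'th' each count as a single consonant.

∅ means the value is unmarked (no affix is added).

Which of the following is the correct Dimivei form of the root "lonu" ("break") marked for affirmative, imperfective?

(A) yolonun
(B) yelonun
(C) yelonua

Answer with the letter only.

Attach aspect imperfective ye- → yelonu.
Attach polarity affirmative -n → yelonun.
So the correct form is yelonun, option (B).
(A) yolonun is wrong: it uses perfective instead of imperfective for aspect.
(C) yelonua is wrong: it uses negative instead of affirmative for polarity.

B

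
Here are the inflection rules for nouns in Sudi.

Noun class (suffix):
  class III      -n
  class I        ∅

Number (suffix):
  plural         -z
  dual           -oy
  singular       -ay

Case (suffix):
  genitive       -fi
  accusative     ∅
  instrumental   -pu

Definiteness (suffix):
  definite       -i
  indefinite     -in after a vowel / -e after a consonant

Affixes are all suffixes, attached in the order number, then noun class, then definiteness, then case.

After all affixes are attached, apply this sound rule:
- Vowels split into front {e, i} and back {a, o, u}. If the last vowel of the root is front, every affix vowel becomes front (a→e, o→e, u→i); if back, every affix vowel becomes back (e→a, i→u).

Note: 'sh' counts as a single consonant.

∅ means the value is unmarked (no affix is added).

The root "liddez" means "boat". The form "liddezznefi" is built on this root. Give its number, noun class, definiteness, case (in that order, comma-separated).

plural, class III, indefinite, genitive

Segment: liddez-z-n-e-fi.
number: -z → plural.
noun class: -n → class III.
definiteness: -in/e → indefinite.
case: -fi → genitive.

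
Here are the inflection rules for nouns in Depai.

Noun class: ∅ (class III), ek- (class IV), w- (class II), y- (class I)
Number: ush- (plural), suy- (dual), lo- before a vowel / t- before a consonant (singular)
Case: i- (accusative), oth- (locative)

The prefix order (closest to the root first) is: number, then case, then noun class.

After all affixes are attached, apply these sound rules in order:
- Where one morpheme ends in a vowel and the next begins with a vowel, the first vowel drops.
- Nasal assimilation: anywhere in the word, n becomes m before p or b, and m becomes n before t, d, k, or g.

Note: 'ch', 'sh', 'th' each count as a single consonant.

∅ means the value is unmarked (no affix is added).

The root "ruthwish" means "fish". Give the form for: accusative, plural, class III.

ushruthwish

Attach number plural ush- → ushruthwish.
Attach case accusative i- → iushruthwish.
noun class = class III: zero marking, form stays iushruthwish.
Apply vowel deletion: iushruthwish → ushruthwish.
Nasal assimilation: no change.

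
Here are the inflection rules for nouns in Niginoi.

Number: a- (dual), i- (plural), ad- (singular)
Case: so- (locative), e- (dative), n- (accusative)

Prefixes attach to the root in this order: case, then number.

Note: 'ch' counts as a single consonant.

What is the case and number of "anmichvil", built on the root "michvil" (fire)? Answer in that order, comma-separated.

Segment: a-n-michvil.
case: n- → accusative.
number: a- → dual.

accusative, dual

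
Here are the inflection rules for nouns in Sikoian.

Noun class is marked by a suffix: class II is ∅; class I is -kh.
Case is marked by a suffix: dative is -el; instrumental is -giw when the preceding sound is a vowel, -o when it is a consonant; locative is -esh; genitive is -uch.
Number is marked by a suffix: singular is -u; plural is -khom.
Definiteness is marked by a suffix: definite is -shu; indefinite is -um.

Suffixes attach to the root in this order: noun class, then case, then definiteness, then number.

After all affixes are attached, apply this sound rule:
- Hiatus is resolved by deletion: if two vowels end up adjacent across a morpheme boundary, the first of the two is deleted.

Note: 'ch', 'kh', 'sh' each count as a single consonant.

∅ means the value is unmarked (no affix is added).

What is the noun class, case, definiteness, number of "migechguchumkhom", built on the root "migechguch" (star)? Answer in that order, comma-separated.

Segment: migechguch-o-um-khom.
noun class: ∅ → class II.
case: -giw/o → instrumental.
definiteness: -um → indefinite.
number: -khom → plural.

class II, instrumental, indefinite, plural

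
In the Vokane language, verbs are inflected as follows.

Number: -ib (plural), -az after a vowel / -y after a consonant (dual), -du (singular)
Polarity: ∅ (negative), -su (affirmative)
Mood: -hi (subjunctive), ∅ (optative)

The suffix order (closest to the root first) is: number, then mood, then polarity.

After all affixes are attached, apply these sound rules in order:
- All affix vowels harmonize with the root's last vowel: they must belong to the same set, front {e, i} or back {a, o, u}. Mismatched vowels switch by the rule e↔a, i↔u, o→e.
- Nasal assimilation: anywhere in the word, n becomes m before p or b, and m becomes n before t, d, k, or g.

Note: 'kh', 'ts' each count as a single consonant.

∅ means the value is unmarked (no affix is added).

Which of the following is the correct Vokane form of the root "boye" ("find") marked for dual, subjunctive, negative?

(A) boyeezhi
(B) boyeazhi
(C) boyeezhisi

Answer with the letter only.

Attach number dual -az (after vowel 'e') → boyeaz.
Attach mood subjunctive -hi → boyeazhi.
polarity = negative: zero marking, form stays boyeazhi.
Apply vowel harmony: boyeazhi → boyeezhi.
Nasal assimilation: no change.
So the correct form is boyeezhi, option (A).
(C) boyeezhisi is wrong: it uses affirmative instead of negative for polarity.
(B) boyeazhi is wrong: it fails to apply the sound rule(s).

A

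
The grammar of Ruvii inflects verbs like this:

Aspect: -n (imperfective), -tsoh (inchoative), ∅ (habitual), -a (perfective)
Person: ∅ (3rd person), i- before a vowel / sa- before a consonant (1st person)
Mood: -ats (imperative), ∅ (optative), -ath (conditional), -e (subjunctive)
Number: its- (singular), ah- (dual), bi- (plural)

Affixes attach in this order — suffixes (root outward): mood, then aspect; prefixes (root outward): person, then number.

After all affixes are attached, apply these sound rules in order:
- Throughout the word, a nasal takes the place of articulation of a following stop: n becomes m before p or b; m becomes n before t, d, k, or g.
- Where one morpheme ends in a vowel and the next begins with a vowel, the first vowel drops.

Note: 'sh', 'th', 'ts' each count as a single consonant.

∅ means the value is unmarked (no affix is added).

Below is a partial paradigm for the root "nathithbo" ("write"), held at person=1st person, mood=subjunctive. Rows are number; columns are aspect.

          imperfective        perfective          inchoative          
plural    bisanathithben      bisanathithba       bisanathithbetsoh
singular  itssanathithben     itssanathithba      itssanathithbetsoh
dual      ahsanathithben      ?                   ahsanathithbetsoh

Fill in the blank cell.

Attach person 1st person sa- (before consonant 'n') → sanathithbo.
Attach mood subjunctive -e → sanathithboe.
Attach number dual ah- → ahsanathithboe.
Attach aspect perfective -a → ahsanathithboea.
Nasal assimilation: no change.
Apply vowel deletion: ahsanathithboea → ahsanathithba.

ahsanathithba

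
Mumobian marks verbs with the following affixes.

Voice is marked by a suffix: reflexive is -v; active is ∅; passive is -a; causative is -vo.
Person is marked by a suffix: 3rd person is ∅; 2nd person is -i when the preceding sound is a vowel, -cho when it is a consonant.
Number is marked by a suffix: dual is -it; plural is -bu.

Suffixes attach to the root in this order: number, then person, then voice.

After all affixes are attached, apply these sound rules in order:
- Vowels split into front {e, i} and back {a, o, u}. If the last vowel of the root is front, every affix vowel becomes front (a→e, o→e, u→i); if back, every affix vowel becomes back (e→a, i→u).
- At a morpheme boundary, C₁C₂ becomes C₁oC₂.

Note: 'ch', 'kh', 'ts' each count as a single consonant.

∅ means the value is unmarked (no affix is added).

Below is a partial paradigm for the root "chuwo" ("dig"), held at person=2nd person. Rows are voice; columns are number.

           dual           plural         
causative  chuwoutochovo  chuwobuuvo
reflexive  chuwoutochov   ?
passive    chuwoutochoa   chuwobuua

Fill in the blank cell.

Attach number plural -bu → chuwobu.
Attach person 2nd person -i (after vowel 'u') → chuwobui.
Attach voice reflexive -v → chuwobuiv.
Apply vowel harmony: chuwobuiv → chuwobuuv.
Epenthesis: no change.

chuwobuuv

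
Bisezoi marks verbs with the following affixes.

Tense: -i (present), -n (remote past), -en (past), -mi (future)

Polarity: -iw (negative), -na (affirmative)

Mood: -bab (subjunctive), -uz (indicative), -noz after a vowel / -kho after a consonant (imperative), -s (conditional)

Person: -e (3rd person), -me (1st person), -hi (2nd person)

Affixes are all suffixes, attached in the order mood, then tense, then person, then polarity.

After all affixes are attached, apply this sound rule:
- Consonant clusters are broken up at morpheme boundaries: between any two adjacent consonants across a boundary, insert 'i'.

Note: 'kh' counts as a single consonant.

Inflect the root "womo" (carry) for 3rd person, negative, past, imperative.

Attach mood imperative -noz (after vowel 'o') → womonoz.
Attach tense past -en → womonozen.
Attach person 3rd person -e → womonozene.
Attach polarity negative -iw → womonozeneiw.
Epenthesis: no change.

womonozeneiw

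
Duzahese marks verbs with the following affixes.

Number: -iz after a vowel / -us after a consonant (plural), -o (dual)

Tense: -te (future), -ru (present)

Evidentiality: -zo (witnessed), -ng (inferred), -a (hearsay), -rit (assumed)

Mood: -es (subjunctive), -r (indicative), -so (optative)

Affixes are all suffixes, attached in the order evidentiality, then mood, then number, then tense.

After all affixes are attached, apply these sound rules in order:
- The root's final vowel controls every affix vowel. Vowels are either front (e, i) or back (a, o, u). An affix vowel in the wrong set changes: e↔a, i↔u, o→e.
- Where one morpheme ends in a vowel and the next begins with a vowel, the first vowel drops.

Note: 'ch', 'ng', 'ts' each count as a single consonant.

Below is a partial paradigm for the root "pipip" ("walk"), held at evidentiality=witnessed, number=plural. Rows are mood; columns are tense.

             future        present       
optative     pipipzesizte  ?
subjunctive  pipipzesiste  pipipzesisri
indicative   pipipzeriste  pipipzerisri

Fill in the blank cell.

pipipzesizri

Attach evidentiality witnessed -zo → pipipzo.
Attach mood optative -so → pipipzoso.
Attach number plural -iz (after vowel 'o') → pipipzosoiz.
Attach tense present -ru → pipipzosoizru.
Apply vowel harmony: pipipzosoizru → pipipzeseizri.
Apply vowel deletion: pipipzeseizri → pipipzesizri.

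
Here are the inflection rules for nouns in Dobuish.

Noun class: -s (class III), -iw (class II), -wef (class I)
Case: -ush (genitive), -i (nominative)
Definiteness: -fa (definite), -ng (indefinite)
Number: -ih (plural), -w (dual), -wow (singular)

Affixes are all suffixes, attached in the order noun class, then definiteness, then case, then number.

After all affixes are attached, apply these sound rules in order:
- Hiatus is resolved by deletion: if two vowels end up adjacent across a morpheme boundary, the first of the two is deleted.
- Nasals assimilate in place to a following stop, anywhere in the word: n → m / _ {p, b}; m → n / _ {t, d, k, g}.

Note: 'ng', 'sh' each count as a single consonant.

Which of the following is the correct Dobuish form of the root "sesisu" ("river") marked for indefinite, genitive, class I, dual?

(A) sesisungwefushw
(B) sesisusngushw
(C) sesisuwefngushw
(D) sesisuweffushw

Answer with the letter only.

Attach noun class class I -wef → sesisuwef.
Attach definiteness indefinite -ng → sesisuwefng.
Attach case genitive -ush → sesisuwefngush.
Attach number dual -w → sesisuwefngushw.
Vowel deletion: no change.
Nasal assimilation: no change.
So the correct form is sesisuwefngushw, option (C).
(B) sesisusngushw is wrong: it uses class III instead of class I for noun class.
(A) sesisungwefushw is wrong: it has the affixes in the wrong order.
(D) sesisuweffushw is wrong: it uses definite instead of indefinite for definiteness.

C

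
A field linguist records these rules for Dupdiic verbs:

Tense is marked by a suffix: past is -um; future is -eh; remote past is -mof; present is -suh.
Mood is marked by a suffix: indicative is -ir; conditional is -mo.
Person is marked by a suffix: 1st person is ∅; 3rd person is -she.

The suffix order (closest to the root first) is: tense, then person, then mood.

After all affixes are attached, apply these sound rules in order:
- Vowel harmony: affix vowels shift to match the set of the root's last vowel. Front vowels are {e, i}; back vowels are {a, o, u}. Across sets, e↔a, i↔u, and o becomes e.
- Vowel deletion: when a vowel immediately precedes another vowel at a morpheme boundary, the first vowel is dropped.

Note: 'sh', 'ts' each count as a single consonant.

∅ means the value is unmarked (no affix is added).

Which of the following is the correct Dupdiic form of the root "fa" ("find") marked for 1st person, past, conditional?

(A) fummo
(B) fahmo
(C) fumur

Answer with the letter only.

A

Attach tense past -um → faum.
person = 1st person: zero marking, form stays faum.
Attach mood conditional -mo → faummo.
Vowel harmony: no change.
Apply vowel deletion: faummo → fummo.
So the correct form is fummo, option (A).
(C) fumur is wrong: it uses indicative instead of conditional for mood.
(B) fahmo is wrong: it uses future instead of past for tense.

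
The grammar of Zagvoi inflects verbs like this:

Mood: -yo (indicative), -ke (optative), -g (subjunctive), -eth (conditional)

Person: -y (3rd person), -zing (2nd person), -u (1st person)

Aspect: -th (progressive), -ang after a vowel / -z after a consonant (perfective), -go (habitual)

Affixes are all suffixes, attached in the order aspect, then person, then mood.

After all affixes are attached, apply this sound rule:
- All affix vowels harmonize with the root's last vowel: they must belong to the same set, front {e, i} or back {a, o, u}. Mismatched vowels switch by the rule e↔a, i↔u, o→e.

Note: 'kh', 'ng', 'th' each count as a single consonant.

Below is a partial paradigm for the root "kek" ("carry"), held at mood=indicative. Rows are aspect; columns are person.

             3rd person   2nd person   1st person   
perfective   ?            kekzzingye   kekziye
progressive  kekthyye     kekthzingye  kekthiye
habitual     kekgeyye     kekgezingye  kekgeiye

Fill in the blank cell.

kekzyye

Attach aspect perfective -z (after consonant 'k') → kekz.
Attach person 3rd person -y → kekzy.
Attach mood indicative -yo → kekzyyo.
Apply vowel harmony: kekzyyo → kekzyye.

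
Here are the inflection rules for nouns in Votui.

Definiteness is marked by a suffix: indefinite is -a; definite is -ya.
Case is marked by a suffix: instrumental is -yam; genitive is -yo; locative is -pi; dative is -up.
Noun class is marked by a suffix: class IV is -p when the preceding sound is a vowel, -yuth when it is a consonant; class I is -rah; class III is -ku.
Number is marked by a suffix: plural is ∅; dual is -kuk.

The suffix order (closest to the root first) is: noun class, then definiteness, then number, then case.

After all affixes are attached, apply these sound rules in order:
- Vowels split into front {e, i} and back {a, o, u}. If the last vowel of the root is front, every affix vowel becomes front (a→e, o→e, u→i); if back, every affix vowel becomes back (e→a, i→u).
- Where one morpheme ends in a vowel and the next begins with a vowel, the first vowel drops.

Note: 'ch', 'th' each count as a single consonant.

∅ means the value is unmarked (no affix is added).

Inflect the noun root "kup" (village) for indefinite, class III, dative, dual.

Attach noun class class III -ku → kupku.
Attach definiteness indefinite -a → kupkua.
Attach number dual -kuk → kupkuakuk.
Attach case dative -up → kupkuakukup.
Vowel harmony: no change.
Apply vowel deletion: kupkuakukup → kupkakukup.

kupkakukup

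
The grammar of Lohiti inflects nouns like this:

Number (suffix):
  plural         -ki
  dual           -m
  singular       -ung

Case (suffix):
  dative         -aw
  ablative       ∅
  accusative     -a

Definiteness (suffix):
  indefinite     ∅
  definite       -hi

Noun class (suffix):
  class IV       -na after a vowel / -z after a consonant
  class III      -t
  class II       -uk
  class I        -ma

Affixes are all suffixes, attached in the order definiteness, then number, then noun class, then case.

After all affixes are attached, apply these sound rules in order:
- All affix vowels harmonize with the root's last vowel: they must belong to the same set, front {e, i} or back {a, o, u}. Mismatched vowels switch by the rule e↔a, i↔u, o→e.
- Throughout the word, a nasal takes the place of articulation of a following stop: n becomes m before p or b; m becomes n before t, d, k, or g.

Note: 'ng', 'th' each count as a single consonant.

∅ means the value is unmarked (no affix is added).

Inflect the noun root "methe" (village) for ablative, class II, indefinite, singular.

definiteness = indefinite: zero marking, form stays methe.
Attach number singular -ung → metheung.
Attach noun class class II -uk → metheunguk.
case = ablative: zero marking, form stays metheunguk.
Apply vowel harmony: metheunguk → metheingik.
Nasal assimilation: no change.

metheingik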